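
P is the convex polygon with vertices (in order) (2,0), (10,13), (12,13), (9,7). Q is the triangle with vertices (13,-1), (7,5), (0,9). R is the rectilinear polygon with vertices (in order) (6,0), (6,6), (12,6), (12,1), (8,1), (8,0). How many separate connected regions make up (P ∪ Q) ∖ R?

(P ∪ Q) ∖ R splits into 2 disjoint pieces (area 24.3222, area 0.6).

2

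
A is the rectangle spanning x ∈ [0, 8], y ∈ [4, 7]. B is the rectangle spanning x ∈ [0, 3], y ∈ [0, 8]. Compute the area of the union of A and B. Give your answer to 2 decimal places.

39.00

By inclusion–exclusion:
Individual areas: |A| = 24, |B| = 24.
|A∩B|: x∈[0,3], y∈[4,7] → 3·3 = 9.
|A ∪ B| = 48 − 9 = 39.00.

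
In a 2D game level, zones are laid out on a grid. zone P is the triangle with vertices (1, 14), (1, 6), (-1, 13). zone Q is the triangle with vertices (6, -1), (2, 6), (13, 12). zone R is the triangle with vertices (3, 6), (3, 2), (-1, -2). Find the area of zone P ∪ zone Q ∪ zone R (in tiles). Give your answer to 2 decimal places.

By inclusion–exclusion:
Individual areas: |zone P| = 8, |zone Q| = 50.5, |zone R| = 8.
|zone P∩zone Q| = 0.
|zone P∩zone R| = 0.
|zone Q∩zone R| = 0.4083.
|zone P∩zone Q∩zone R| = 0.
|zone P ∪ zone Q ∪ zone R| = 66.5 − 0.4083 + 0 = 66.09.

66.09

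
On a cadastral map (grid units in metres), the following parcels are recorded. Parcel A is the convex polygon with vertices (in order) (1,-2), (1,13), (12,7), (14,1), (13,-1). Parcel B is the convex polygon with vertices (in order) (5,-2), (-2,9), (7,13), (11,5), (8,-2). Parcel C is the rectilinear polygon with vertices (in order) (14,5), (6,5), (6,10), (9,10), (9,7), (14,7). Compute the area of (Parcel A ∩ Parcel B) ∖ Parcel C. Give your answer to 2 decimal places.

|Parcel A ∩ Parcel B| = 92.3525.
|(Parcel A ∩ Parcel B) ∩ Parcel C| = 16.2955.
|(Parcel A ∩ Parcel B) ∖ Parcel C| = 92.3525 − 16.2955 = 76.06.

76.06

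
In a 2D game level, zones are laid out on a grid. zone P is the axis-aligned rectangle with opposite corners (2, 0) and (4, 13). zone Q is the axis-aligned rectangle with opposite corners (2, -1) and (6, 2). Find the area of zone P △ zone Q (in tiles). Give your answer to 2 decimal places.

30.00

|zone P∩zone Q|: x∈[2,4], y∈[0,2] → 2·2 = 4.
|zone P △ zone Q| = |zone P| + |zone Q| − 2·|zone P∩zone Q| = 26 + 12 − 8 = 30.00.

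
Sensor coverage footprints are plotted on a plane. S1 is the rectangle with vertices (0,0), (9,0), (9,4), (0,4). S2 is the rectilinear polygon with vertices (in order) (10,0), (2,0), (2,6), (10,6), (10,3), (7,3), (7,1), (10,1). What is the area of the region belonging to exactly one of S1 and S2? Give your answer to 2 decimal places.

30.00

|S1| = 36, |S2| = 42, |S1∩S2| = 24.
|S1 △ S2| = |S1| + |S2| − 2·|S1∩S2| = 36 + 42 − 48 = 30.00.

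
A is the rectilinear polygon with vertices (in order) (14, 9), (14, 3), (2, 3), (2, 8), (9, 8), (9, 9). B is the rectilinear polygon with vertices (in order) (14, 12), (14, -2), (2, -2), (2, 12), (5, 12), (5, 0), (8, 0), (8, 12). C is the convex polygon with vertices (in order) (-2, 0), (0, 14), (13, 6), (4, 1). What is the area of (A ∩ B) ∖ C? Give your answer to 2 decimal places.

21.13

|A ∩ B| = 50.
|(A ∩ B) ∩ C| = 28.8675.
|(A ∩ B) ∖ C| = 50 − 28.8675 = 21.13.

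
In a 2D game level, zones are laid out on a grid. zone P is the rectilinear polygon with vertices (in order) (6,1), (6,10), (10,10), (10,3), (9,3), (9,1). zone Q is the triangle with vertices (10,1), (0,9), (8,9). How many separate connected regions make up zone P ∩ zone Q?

zone P ∩ zone Q is a single connected region.

1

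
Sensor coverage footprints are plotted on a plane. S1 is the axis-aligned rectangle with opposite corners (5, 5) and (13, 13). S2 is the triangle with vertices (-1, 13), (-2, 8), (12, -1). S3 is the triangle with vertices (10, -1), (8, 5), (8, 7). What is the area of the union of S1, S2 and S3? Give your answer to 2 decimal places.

By inclusion–exclusion:
Individual areas: |S1| = 64, |S2| = 39.5, |S3| = 2.
|S1∩S2| = 1.0989.
|S1∩S3| = 0.5.
|S2∩S3| = 0.3082.
|S1∩S2∩S3| = 0.
|S1 ∪ S2 ∪ S3| = 105.5 − 1.9071 + 0 = 103.59.

103.59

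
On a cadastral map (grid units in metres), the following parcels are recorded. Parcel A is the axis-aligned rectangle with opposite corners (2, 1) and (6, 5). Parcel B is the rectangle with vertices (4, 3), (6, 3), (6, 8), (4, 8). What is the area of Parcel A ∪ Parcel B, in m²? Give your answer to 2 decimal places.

By inclusion–exclusion:
Individual areas: |Parcel A| = 16, |Parcel B| = 10.
|Parcel A∩Parcel B|: x∈[4,6], y∈[3,5] → 2·2 = 4.
|Parcel A ∪ Parcel B| = 26 − 4 = 22.00.

22.00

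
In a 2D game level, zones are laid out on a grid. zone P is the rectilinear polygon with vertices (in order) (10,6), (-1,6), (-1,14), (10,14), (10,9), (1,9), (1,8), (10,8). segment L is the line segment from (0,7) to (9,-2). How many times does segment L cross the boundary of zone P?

1

The segment meets the boundary at (1,6).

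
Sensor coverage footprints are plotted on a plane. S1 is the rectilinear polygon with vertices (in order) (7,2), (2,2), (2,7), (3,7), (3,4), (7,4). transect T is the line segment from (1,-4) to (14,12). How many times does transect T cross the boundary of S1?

2

The segment meets the boundary at (7,3.385), (5.875,2).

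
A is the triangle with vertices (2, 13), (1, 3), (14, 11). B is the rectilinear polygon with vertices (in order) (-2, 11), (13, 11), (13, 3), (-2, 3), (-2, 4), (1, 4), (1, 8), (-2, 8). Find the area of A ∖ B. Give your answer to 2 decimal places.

|A| = 61, |A∩B| = 48.4923.
|A ∖ B| = |A| − |A∩B| = 61 − 48.4923 = 12.51.

12.51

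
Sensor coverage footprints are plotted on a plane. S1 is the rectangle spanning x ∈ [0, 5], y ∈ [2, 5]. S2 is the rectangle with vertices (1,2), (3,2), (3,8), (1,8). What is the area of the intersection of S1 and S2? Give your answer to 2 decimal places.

6.00

|S1∩S2|: x∈[1,3], y∈[2,5] → 2·3 = 6.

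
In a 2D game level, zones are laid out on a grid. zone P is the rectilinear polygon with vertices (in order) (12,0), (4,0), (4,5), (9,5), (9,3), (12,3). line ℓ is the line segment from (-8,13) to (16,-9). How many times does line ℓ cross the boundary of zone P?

2

The segment meets the boundary at (6.182,0), (4,2).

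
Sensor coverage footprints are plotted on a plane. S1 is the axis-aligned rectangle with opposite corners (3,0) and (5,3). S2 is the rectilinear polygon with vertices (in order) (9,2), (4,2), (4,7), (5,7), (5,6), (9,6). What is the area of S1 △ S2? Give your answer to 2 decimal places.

|S1| = 6, |S2| = 21, |S1∩S2| = 1.
|S1 △ S2| = |S1| + |S2| − 2·|S1∩S2| = 6 + 21 − 2 = 25.00.

25.00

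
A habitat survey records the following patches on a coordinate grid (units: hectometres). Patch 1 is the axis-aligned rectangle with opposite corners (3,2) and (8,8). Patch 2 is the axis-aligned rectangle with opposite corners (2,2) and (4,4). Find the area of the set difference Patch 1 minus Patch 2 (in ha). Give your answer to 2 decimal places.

28.00

|Patch 1∩Patch 2|: x∈[3,4], y∈[2,4] → 1·2 = 2.
|Patch 1| = 30.
|Patch 1 ∖ Patch 2| = |Patch 1| − |Patch 1∩Patch 2| = 30 − 2 = 28.00.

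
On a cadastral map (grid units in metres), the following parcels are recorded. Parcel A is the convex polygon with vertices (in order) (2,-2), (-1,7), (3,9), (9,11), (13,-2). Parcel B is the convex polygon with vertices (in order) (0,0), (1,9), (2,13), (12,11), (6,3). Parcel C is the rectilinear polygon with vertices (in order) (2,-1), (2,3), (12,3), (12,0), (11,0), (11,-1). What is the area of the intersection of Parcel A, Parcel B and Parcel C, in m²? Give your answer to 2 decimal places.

4.00

The intersection is the polygon with vertices (2,1), (2,3), (6,3).
By the shoelace formula its area is 4.00.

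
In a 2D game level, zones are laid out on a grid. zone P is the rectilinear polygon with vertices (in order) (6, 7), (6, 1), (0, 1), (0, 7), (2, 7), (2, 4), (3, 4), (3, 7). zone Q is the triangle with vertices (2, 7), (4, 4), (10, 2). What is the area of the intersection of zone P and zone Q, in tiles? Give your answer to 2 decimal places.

4.23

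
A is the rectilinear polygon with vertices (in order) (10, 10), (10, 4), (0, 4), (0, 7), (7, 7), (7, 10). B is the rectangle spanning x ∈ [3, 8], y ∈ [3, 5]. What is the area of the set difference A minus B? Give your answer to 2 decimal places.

34.00

|A| = 39, |A∩B| = 5.
|A ∖ B| = |A| − |A∩B| = 39 − 5 = 34.00.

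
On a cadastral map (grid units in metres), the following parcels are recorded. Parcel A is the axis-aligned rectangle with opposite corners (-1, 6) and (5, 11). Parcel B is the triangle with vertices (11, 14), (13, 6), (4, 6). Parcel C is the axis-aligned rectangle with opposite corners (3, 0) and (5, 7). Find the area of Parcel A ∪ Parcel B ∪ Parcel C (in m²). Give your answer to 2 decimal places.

77.43

By inclusion–exclusion:
Individual areas: |Parcel A| = 30, |Parcel B| = 36, |Parcel C| = 14.
|Parcel A∩Parcel B| = 0.5714.
|Parcel A∩Parcel C|: x∈[3,5], y∈[6,7] → 2·1 = 2.
|Parcel B∩Parcel C| = 0.5625.
|Parcel A∩Parcel B∩Parcel C| = 0.5625.
|Parcel A ∪ Parcel B ∪ Parcel C| = 80 − 3.1339 + 0.5625 = 77.43.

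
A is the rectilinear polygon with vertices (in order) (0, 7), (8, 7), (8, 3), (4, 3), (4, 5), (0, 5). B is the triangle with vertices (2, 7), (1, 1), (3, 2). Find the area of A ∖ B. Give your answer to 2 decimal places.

23.27

|A| = 24, |A∩B| = 0.7333.
|A ∖ B| = |A| − |A∩B| = 24 − 0.7333 = 23.27.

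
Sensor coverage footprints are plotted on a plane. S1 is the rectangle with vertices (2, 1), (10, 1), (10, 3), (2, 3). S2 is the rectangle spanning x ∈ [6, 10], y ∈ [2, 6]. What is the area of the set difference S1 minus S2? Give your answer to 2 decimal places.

|S1∩S2|: x∈[6,10], y∈[2,3] → 4·1 = 4.
|S1| = 16.
|S1 ∖ S2| = |S1| − |S1∩S2| = 16 − 4 = 12.00.

12.00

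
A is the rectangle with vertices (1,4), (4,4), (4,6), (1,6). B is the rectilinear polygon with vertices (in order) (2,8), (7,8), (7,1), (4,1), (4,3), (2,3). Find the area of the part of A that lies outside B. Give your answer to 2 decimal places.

2.00

|A| = 6, |A∩B| = 4.
|A ∖ B| = |A| − |A∩B| = 6 − 4 = 2.00.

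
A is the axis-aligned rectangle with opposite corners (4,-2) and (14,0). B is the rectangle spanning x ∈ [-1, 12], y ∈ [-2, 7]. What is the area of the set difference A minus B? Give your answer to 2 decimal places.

4.00

|A∩B|: x∈[4,12], y∈[-2,0] → 8·2 = 16.
|A| = 20.
|A ∖ B| = |A| − |A∩B| = 20 − 16 = 4.00.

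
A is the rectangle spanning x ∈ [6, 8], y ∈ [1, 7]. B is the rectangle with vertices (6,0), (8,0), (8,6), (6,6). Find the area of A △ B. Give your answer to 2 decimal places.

4.00

|A∩B|: x∈[6,8], y∈[1,6] → 2·5 = 10.
|A △ B| = |A| + |B| − 2·|A∩B| = 12 + 12 − 20 = 4.00.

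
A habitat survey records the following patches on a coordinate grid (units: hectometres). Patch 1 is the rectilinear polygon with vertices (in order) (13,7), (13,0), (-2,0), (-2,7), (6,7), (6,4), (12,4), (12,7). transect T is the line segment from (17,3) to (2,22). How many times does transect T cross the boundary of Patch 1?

The segment lies entirely outside Patch 1 and never meets its boundary.

0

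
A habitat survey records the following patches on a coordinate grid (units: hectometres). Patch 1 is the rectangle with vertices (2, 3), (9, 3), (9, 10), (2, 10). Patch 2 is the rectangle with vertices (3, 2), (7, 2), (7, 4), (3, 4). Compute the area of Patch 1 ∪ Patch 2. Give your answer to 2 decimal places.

By inclusion–exclusion:
Individual areas: |Patch 1| = 49, |Patch 2| = 8.
|Patch 1∩Patch 2|: x∈[3,7], y∈[3,4] → 4·1 = 4.
|Patch 1 ∪ Patch 2| = 57 − 4 = 53.00.

53.00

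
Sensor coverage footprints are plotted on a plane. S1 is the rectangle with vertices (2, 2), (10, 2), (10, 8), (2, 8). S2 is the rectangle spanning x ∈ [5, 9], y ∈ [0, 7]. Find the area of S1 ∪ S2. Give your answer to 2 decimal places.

By inclusion–exclusion:
Individual areas: |S1| = 48, |S2| = 28.
|S1∩S2|: x∈[5,9], y∈[2,7] → 4·5 = 20.
|S1 ∪ S2| = 76 − 20 = 56.00.

56.00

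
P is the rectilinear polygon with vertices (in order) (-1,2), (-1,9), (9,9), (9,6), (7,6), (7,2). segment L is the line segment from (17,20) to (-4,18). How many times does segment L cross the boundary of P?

0

The segment lies entirely outside P and never meets its boundary.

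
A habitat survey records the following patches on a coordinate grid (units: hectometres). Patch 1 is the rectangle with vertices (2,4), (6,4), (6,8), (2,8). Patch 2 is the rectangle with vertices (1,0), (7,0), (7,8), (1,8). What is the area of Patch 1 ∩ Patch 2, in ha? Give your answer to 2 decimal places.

16.00

|Patch 1∩Patch 2|: x∈[2,6], y∈[4,8] → 4·4 = 16.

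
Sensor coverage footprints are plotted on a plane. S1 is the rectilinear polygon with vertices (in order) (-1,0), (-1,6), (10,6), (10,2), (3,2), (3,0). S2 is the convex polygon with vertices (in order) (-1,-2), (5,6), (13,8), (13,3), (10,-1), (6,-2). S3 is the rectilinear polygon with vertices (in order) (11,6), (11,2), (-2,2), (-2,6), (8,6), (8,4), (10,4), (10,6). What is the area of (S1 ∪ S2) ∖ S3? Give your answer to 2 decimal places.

63.50

|S1 ∪ S2| = 107.5.
|(S1 ∪ S2) ∩ S3| = 44.
|(S1 ∪ S2) ∖ S3| = 107.5 − 44 = 63.50.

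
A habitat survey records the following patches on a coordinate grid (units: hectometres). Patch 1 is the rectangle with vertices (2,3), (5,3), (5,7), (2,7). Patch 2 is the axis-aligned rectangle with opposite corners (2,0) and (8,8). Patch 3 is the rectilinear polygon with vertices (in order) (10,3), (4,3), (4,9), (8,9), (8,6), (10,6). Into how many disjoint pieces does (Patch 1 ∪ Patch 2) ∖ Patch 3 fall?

(Patch 1 ∪ Patch 2) ∖ Patch 3 is a single connected region.

1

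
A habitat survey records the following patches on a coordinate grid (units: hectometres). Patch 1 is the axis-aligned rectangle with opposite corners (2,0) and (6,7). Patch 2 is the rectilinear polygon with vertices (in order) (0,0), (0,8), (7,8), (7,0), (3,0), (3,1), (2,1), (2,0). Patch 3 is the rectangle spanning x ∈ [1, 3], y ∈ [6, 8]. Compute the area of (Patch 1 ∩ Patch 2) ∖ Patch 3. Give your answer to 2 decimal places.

|Patch 1 ∩ Patch 2| = 27.
|(Patch 1 ∩ Patch 2) ∩ Patch 3| = 1.
|(Patch 1 ∩ Patch 2) ∖ Patch 3| = 27 − 1 = 26.00.

26.00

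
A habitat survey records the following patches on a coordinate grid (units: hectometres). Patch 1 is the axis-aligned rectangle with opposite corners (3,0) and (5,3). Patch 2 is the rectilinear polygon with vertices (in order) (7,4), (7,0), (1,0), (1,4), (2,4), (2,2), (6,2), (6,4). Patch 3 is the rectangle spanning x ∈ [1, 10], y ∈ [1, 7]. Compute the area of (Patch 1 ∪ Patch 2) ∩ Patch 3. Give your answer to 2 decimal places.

|Patch 1 ∪ Patch 2| = 18.
|(Patch 1 ∪ Patch 2) ∩ Patch 3| = 12.00.

12.00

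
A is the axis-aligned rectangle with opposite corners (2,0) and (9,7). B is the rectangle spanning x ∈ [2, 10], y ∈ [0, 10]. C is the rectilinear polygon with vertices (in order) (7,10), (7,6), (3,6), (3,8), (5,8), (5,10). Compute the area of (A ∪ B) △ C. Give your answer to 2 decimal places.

|A ∪ B| = 80.
|(A ∪ B) ∩ C| = 12.
|(A ∪ B) △ C| = 80 + 12 − 24 = 68.00.

68.00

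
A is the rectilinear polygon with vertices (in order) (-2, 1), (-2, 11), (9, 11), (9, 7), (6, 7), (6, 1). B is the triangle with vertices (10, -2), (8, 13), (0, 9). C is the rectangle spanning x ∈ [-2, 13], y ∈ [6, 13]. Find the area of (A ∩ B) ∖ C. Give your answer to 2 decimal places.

5.89

|A ∩ B| = 37.9333.
|(A ∩ B) ∩ C| = 32.0424.
|(A ∩ B) ∖ C| = 37.9333 − 32.0424 = 5.89.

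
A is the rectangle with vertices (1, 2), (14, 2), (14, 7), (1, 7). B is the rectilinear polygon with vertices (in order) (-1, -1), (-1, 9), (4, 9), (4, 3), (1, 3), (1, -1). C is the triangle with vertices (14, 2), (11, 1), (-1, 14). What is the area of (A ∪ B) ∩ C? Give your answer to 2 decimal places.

15.61

|A ∪ B| = 91.
|(A ∪ B) ∩ C| = 15.61.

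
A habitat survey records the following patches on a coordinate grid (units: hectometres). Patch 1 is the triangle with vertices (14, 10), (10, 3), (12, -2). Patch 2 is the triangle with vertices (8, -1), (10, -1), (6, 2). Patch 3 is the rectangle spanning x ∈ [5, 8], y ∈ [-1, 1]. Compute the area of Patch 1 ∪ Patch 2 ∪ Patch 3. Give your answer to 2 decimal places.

24.83

By inclusion–exclusion:
Individual areas: |Patch 1| = 17, |Patch 2| = 3, |Patch 3| = 6.
|Patch 1∩Patch 2| = 0.
|Patch 1∩Patch 3| = 0.
|Patch 2∩Patch 3| = 1.1667.
|Patch 1∩Patch 2∩Patch 3| = 0.
|Patch 1 ∪ Patch 2 ∪ Patch 3| = 26 − 1.1667 + 0 = 24.83.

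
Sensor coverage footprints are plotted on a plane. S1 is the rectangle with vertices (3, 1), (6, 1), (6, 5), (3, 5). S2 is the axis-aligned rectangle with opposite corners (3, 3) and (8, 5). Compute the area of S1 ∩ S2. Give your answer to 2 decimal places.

6.00

|S1∩S2|: x∈[3,6], y∈[3,5] → 3·2 = 6.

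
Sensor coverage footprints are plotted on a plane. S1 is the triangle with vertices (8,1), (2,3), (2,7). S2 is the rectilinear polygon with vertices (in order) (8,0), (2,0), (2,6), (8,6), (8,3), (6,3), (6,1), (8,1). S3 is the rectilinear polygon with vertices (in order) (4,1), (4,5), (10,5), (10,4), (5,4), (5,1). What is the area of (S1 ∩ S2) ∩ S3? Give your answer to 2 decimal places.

2.33

The region (S1 ∩ S2) ∩ S3 is the polygon with vertices (5,4), (5,2), (4,2.333), (4,5).
By the shoelace formula its area is 2.33.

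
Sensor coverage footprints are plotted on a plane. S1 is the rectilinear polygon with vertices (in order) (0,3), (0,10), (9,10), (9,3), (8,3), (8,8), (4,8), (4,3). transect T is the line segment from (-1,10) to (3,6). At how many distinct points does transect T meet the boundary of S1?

1

The segment meets the boundary at (0,9).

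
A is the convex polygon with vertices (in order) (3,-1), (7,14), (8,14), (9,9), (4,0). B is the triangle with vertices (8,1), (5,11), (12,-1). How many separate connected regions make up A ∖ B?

2

A ∖ B splits into 2 disjoint pieces (area 11.9147, area 14.2107).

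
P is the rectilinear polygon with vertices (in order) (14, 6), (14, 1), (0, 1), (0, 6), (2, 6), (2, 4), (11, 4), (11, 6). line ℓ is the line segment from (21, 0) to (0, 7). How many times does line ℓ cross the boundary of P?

The segment meets the boundary at (9,4), (14,2.333).

2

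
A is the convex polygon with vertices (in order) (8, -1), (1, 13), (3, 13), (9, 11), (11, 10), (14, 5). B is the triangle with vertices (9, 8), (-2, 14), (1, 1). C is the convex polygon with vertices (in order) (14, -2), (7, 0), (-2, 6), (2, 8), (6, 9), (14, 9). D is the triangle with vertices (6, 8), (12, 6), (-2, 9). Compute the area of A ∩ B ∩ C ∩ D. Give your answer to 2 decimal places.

2.70

The intersection is the polygon with vertices (7.754,6.91), (3.6,7.8), (3.333,8.333), (6,8), (8.172,7.276).
By the shoelace formula its area is 2.70.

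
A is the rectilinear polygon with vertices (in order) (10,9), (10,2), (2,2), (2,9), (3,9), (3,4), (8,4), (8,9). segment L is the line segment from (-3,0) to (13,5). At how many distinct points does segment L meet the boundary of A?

The segment meets the boundary at (10,4.062), (3.4,2).

2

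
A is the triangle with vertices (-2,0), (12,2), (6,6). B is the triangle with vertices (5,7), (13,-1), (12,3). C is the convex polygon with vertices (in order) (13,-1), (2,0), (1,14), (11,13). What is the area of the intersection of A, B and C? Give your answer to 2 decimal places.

4.25

The intersection is the polygon with vertices (10.25,1.75), (6,6), (12,2).
By the shoelace formula its area is 4.25.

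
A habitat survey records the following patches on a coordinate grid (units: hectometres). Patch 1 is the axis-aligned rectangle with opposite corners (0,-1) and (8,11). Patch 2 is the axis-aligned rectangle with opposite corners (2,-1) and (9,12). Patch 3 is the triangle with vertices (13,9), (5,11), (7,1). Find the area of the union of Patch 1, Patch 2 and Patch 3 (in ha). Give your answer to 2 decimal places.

By inclusion–exclusion:
Individual areas: |Patch 1| = 96, |Patch 2| = 91, |Patch 3| = 38.
|Patch 1∩Patch 2|: x∈[2,8], y∈[-1,11] → 6·12 = 72.
|Patch 1∩Patch 3| = 18.2083.
|Patch 2∩Patch 3| = 25.3333.
|Patch 1∩Patch 2∩Patch 3| = 18.2083.
|Patch 1 ∪ Patch 2 ∪ Patch 3| = 225 − 115.5417 + 18.2083 = 127.67.

127.67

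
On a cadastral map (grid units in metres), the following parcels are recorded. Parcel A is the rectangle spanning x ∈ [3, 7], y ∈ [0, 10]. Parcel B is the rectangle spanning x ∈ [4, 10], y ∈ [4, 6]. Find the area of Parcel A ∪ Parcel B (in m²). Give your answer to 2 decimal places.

By inclusion–exclusion:
Individual areas: |Parcel A| = 40, |Parcel B| = 12.
|Parcel A∩Parcel B|: x∈[4,7], y∈[4,6] → 3·2 = 6.
|Parcel A ∪ Parcel B| = 52 − 6 = 46.00.

46.00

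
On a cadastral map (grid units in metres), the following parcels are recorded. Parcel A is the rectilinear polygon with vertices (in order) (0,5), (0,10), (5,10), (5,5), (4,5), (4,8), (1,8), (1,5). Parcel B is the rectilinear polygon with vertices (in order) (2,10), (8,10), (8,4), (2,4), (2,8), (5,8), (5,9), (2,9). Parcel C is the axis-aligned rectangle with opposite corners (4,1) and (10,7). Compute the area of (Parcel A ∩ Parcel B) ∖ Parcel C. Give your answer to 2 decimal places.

4.00

|Parcel A ∩ Parcel B| = 6.
|(Parcel A ∩ Parcel B) ∩ Parcel C| = 2.
|(Parcel A ∩ Parcel B) ∖ Parcel C| = 6 − 2 = 4.00.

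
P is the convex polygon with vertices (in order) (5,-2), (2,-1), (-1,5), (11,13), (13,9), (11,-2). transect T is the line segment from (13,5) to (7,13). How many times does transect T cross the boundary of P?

2

The segment meets the boundary at (8.333,11.222), (12.415,5.78).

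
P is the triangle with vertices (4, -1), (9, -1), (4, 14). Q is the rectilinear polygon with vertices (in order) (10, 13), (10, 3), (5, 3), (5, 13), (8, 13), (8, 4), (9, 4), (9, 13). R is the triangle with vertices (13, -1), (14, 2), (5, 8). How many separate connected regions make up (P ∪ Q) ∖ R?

(P ∪ Q) ∖ R splits into 2 disjoint pieces (area 55.7708, area 8).

2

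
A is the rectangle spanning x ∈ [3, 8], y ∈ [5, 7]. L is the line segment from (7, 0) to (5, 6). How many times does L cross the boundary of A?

1

The segment meets the boundary at (5.333,5).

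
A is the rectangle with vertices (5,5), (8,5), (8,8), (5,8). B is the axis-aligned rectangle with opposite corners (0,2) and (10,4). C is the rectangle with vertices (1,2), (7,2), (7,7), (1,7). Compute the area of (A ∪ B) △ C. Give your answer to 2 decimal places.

|A ∪ B| = 29.
|(A ∪ B) ∩ C| = 16.
|(A ∪ B) △ C| = 29 + 30 − 32 = 27.00.

27.00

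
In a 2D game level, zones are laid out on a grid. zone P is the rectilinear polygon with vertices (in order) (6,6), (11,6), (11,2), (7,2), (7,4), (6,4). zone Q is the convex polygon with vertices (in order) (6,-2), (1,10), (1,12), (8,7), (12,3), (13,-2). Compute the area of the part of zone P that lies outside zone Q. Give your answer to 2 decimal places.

|zone P| = 18, |zone P∩zone Q| = 16.
|zone P ∖ zone Q| = |zone P| − |zone P∩zone Q| = 18 − 16 = 2.00.

2.00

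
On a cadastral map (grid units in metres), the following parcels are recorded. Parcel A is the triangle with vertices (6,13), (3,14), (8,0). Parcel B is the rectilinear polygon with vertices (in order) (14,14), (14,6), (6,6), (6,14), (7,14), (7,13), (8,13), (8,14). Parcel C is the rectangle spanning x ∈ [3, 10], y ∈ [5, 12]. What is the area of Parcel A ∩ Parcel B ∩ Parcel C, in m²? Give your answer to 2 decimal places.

3.69

The intersection is the polygon with vertices (6,6), (6,12), (6.154,12), (7.077,6).
By the shoelace formula its area is 3.69.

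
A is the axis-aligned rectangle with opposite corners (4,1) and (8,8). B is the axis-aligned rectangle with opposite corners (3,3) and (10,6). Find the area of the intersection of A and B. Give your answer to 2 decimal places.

12.00

|A∩B|: x∈[4,8], y∈[3,6] → 4·3 = 12.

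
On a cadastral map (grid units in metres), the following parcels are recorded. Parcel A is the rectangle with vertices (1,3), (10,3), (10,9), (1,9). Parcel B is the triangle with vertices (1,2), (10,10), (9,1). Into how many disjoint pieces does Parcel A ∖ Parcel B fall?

Parcel A ∖ Parcel B splits into 2 disjoint pieces (area 2.6667, area 27).

2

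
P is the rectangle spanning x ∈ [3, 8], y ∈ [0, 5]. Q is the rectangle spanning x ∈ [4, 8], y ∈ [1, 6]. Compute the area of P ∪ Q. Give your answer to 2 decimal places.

By inclusion–exclusion:
Individual areas: |P| = 25, |Q| = 20.
|P∩Q|: x∈[4,8], y∈[1,5] → 4·4 = 16.
|P ∪ Q| = 45 − 16 = 29.00.

29.00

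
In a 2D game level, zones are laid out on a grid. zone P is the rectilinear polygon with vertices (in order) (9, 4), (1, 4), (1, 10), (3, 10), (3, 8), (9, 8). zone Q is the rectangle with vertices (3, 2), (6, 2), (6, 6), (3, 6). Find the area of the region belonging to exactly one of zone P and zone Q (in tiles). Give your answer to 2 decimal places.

|zone P| = 36, |zone Q| = 12, |zone P∩zone Q| = 6.
|zone P △ zone Q| = |zone P| + |zone Q| − 2·|zone P∩zone Q| = 36 + 12 − 12 = 36.00.

36.00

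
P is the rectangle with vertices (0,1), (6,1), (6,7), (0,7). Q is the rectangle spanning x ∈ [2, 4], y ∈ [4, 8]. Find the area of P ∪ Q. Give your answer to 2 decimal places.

By inclusion–exclusion:
Individual areas: |P| = 36, |Q| = 8.
|P∩Q|: x∈[2,4], y∈[4,7] → 2·3 = 6.
|P ∪ Q| = 44 − 6 = 38.00.

38.00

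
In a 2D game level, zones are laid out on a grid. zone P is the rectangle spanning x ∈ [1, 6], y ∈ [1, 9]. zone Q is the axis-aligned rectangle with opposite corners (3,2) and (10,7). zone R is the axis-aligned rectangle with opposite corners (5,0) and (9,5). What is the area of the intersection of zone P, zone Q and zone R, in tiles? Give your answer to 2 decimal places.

3.00

The intersection is the polygon with vertices (5,2), (5,5), (6,5), (6,2).
By the shoelace formula its area is 3.00.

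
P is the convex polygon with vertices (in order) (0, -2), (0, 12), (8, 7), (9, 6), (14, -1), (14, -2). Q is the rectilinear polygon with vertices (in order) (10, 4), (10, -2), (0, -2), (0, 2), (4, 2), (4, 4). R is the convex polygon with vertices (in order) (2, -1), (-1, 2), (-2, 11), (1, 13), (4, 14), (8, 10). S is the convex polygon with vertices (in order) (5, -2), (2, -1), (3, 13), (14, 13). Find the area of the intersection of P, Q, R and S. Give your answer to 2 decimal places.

2.62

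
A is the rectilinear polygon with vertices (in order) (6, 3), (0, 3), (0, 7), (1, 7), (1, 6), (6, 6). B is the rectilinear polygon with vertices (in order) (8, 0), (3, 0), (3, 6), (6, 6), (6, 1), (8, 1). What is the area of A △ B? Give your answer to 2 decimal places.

|A| = 19, |B| = 20, |A∩B| = 9.
|A △ B| = |A| + |B| − 2·|A∩B| = 19 + 20 − 18 = 21.00.

21.00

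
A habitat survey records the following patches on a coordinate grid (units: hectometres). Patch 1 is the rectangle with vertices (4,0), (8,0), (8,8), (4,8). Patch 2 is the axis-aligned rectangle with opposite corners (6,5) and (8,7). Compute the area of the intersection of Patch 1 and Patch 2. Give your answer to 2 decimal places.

|Patch 1∩Patch 2|: x∈[6,8], y∈[5,7] → 2·2 = 4.

4.00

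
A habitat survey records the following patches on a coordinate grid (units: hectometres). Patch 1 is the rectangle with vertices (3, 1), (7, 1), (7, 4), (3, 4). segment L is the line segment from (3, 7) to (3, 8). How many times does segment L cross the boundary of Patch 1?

0

The segment lies entirely outside Patch 1 and never meets its boundary.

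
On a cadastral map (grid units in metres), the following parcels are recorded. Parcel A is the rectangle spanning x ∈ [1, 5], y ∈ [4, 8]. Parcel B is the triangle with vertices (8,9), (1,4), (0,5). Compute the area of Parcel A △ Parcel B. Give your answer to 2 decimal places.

|Parcel A| = 16, |Parcel B| = 6, |Parcel A∩Parcel B| = 4.2857.
|Parcel A △ Parcel B| = |Parcel A| + |Parcel B| − 2·|Parcel A∩Parcel B| = 16 + 6 − 8.5714 = 13.43.

13.43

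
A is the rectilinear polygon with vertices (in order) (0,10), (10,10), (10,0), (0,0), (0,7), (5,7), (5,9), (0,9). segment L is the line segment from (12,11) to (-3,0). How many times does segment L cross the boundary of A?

2

The segment meets the boundary at (0,2.2), (10,9.533).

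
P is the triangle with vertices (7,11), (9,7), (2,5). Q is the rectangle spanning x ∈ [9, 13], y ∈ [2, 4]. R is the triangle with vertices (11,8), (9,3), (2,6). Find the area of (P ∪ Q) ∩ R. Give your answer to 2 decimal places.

|P ∪ Q| = 24.
|(P ∪ Q) ∩ R| = 4.67.

4.67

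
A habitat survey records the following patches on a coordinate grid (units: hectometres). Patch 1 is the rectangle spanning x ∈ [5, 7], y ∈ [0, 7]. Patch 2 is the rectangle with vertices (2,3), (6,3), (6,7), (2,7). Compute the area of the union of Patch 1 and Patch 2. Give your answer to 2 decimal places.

26.00

By inclusion–exclusion:
Individual areas: |Patch 1| = 14, |Patch 2| = 16.
|Patch 1∩Patch 2|: x∈[5,6], y∈[3,7] → 1·4 = 4.
|Patch 1 ∪ Patch 2| = 30 − 4 = 26.00.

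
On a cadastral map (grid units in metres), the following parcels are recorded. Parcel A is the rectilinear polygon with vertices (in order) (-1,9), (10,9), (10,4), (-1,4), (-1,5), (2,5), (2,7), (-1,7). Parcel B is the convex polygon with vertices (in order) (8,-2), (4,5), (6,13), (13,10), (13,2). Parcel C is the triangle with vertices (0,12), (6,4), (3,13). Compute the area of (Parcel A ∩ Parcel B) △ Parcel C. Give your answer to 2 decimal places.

39.10

|Parcel A ∩ Parcel B| = 27.7143.
|(Parcel A ∩ Parcel B) ∩ Parcel C| = 1.808.
|(Parcel A ∩ Parcel B) △ Parcel C| = 27.7143 + 15 − 3.6161 = 39.10.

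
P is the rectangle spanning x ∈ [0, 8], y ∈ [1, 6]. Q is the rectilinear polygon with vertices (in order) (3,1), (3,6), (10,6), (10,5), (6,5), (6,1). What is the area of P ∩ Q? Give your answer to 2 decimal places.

17.00

The intersection is the polygon with vertices (8,5), (6,5), (6,1), (3,1), (3,6), (8,6).
By the shoelace formula its area is 17.00.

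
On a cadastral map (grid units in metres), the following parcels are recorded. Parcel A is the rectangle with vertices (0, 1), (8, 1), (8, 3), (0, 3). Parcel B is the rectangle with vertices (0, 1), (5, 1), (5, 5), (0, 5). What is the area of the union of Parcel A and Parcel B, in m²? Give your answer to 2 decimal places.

26.00

By inclusion–exclusion:
Individual areas: |Parcel A| = 16, |Parcel B| = 20.
|Parcel A∩Parcel B|: x∈[0,5], y∈[1,3] → 5·2 = 10.
|Parcel A ∪ Parcel B| = 36 − 10 = 26.00.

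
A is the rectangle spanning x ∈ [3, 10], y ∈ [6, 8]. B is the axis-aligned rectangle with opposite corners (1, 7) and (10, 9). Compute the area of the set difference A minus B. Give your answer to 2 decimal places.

|A∩B|: x∈[3,10], y∈[7,8] → 7·1 = 7.
|A| = 14.
|A ∖ B| = |A| − |A∩B| = 14 − 7 = 7.00.

7.00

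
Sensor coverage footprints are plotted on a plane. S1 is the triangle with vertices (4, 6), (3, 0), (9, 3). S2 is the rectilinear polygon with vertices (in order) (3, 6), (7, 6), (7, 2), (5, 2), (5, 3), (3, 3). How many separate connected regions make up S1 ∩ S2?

S1 ∩ S2 is a single connected region.

1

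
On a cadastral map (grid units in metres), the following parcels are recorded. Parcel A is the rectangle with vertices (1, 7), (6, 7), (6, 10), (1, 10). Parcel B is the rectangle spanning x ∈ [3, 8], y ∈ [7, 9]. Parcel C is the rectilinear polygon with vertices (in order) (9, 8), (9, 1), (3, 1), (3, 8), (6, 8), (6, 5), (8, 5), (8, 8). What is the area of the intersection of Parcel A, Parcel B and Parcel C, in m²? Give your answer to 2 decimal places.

The intersection is the polygon with vertices (3,7), (3,8), (6,8), (6,7).
By the shoelace formula its area is 3.00.

3.00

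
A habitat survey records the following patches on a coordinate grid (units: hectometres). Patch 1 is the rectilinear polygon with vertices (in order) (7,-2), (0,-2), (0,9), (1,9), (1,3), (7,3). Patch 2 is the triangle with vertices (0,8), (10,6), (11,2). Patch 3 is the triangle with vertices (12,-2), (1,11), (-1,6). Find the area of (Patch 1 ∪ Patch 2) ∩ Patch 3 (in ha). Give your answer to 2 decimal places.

11.54

|Patch 1 ∪ Patch 2| = 59.8273.
|(Patch 1 ∪ Patch 2) ∩ Patch 3| = 11.54.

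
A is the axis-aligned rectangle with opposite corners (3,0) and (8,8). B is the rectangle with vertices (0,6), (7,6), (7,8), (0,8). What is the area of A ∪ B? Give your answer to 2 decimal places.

By inclusion–exclusion:
Individual areas: |A| = 40, |B| = 14.
|A∩B|: x∈[3,7], y∈[6,8] → 4·2 = 8.
|A ∪ B| = 54 − 8 = 46.00.

46.00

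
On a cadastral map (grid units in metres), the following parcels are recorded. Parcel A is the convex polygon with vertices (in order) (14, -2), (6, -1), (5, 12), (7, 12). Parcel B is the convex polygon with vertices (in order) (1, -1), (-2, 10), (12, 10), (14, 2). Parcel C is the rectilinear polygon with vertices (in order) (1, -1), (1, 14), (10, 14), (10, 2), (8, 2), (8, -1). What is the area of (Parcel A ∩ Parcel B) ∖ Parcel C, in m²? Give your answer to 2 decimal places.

|Parcel A ∩ Parcel B| = 43.5744.
|(Parcel A ∩ Parcel B) ∩ Parcel C| = 35.8343.
|(Parcel A ∩ Parcel B) ∖ Parcel C| = 43.5744 − 35.8343 = 7.74.

7.74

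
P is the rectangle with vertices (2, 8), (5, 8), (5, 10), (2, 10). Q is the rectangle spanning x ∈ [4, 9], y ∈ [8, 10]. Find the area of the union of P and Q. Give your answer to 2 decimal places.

14.00

By inclusion–exclusion:
Individual areas: |P| = 6, |Q| = 10.
|P∩Q|: x∈[4,5], y∈[8,10] → 1·2 = 2.
|P ∪ Q| = 16 − 2 = 14.00.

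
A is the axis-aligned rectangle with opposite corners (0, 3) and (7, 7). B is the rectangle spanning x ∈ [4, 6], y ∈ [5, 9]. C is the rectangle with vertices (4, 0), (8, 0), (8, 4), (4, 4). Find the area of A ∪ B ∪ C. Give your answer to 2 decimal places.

By inclusion–exclusion:
Individual areas: |A| = 28, |B| = 8, |C| = 16.
|A∩B|: x∈[4,6], y∈[5,7] → 2·2 = 4.
|A∩C|: x∈[4,7], y∈[3,4] → 3·1 = 3.
|B∩C| = 0 (no overlap).
|A∩B∩C| = 0.
|A ∪ B ∪ C| = 52 − 7 + 0 = 45.00.

45.00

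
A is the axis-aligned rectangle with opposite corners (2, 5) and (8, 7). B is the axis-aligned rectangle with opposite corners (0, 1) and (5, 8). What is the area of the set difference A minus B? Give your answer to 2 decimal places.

6.00

|A∩B|: x∈[2,5], y∈[5,7] → 3·2 = 6.
|A| = 12.
|A ∖ B| = |A| − |A∩B| = 12 − 6 = 6.00.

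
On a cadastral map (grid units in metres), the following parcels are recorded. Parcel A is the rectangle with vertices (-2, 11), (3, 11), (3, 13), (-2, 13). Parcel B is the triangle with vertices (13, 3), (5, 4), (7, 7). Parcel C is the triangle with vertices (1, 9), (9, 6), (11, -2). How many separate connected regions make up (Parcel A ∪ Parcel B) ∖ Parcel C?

4

(Parcel A ∪ Parcel B) ∖ Parcel C splits into 4 disjoint pieces (area 10, area 3.5435, area 0.1154, area 0.1238).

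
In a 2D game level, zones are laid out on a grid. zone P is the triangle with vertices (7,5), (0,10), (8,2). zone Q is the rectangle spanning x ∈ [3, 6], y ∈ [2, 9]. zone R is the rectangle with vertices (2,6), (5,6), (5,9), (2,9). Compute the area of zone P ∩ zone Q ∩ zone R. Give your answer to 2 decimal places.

The intersection is the polygon with vertices (3,7), (3,7.857), (5,6.429), (5,6), (4,6).
By the shoelace formula its area is 1.79.

1.79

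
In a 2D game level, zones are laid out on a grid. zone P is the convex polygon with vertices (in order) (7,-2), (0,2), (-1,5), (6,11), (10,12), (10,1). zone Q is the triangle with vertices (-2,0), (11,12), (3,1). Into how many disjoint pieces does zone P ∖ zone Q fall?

2

zone P ∖ zone Q splits into 2 disjoint pieces (area 45.9468, area 33.8767).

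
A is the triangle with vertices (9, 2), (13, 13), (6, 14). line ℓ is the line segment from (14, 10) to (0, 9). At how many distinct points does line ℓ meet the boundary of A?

The segment meets the boundary at (7.123,9.509), (11.853,9.847).

2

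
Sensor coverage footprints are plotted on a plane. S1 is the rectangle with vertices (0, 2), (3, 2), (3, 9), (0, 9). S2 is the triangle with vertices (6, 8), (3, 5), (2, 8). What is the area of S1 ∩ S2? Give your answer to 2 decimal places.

1.50

The intersection is the polygon with vertices (3,5), (2,8), (3,8).
By the shoelace formula its area is 1.50.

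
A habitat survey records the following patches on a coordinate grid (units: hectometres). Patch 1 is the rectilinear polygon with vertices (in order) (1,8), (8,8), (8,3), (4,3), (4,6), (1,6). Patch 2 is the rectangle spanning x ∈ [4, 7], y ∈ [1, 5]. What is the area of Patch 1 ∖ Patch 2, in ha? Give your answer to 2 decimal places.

20.00

|Patch 1| = 26, |Patch 1∩Patch 2| = 6.
|Patch 1 ∖ Patch 2| = |Patch 1| − |Patch 1∩Patch 2| = 26 − 6 = 20.00.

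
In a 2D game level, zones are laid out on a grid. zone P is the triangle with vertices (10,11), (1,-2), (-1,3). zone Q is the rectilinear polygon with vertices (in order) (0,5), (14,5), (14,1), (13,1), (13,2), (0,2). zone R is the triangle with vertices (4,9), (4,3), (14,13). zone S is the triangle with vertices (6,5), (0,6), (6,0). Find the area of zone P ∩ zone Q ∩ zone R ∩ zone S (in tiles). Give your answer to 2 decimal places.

1.96

The intersection is the polygon with vertices (5.5,4.5), (4,3), (4,5), (5.846,5).
By the shoelace formula its area is 1.96.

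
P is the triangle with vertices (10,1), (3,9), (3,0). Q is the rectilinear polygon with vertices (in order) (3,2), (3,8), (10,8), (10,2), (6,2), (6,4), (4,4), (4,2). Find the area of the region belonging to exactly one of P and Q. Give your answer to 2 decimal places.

|P| = 31.5, |Q| = 38, |P∩Q| = 17.
|P △ Q| = |P| + |Q| − 2·|P∩Q| = 31.5 + 38 − 34 = 35.50.

35.50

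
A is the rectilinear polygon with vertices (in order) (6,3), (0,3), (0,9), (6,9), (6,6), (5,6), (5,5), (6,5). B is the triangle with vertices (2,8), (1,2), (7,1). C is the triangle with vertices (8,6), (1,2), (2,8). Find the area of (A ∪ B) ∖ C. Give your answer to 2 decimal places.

26.30

|A ∪ B| = 42.4881.
|(A ∪ B) ∩ C| = 16.1905.
|(A ∪ B) ∖ C| = 42.4881 − 16.1905 = 26.30.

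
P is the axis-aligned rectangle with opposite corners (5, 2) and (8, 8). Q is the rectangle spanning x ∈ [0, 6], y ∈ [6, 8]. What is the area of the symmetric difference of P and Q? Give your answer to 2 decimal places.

|P∩Q|: x∈[5,6], y∈[6,8] → 1·2 = 2.
|P △ Q| = |P| + |Q| − 2·|P∩Q| = 18 + 12 − 4 = 26.00.

26.00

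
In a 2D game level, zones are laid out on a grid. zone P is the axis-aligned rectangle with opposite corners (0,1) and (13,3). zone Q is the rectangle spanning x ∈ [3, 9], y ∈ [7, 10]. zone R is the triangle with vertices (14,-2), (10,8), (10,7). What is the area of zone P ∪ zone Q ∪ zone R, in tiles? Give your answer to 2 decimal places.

By inclusion–exclusion:
Individual areas: |zone P| = 26, |zone Q| = 18, |zone R| = 2.
|zone P∩zone Q| = 0 (no overlap).
|zone P∩zone R| = 0.3556.
|zone Q∩zone R| = 0.
|zone P∩zone Q∩zone R| = 0.
|zone P ∪ zone Q ∪ zone R| = 46 − 0.3556 + 0 = 45.64.

45.64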